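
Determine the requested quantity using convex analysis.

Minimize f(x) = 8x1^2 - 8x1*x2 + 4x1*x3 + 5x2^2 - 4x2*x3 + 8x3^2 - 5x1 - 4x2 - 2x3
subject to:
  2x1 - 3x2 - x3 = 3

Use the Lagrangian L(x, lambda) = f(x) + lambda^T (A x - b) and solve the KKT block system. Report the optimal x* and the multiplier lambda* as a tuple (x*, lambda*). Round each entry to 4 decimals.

Form the Lagrangian:
  L(x, lambda) = (1/2) x^T Q x + c^T x + lambda^T (A x - b)
Stationarity (grad_x L = 0): Q x + c + A^T lambda = 0.
Primal feasibility: A x = b.

This gives the KKT block system:
  [ Q   A^T ] [ x     ]   [-c ]
  [ A    0  ] [ lambda ] = [ b ]

Solving the linear system:
  x*      = (0.7208, -0.3855, -0.4019)
  lambda* = (-4.0047)
  f(x*)   = 5.3779

x* = (0.7208, -0.3855, -0.4019), lambda* = (-4.0047)


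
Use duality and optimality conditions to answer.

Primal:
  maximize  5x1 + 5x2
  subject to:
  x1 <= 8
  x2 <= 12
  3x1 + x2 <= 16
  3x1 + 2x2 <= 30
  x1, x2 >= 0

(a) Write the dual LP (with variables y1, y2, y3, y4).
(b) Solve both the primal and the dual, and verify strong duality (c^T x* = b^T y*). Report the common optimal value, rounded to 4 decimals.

The standard primal-dual pair for 'max c^T x s.t. A x <= b, x >= 0' is:
  Dual:  min b^T y  s.t.  A^T y >= c,  y >= 0.

So the dual LP is:
  minimize  8y1 + 12y2 + 16y3 + 30y4
  subject to:
    y1 + 3y3 + 3y4 >= 5
    y2 + y3 + 2y4 >= 5
    y1, y2, y3, y4 >= 0

Solving the primal: x* = (1.3333, 12).
  primal value c^T x* = 66.6667.
Solving the dual: y* = (0, 3.3333, 1.6667, 0).
  dual value b^T y* = 66.6667.
Strong duality: c^T x* = b^T y*. Confirmed.

66.6667


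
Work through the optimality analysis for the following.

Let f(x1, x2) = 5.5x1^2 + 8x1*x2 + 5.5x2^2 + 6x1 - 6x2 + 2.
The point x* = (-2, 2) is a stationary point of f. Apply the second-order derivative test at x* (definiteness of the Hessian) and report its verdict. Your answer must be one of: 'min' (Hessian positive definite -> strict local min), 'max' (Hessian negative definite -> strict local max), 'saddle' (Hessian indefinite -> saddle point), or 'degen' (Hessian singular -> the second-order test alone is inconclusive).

Compute the Hessian H = grad^2 f:
  H = [[11, 8], [8, 11]]
Verify stationarity: grad f(x*) = H x* + g = (0, 0).
Eigenvalues of H: 3, 19.
Both eigenvalues > 0, so H is positive definite -> x* is a strict local min.

min


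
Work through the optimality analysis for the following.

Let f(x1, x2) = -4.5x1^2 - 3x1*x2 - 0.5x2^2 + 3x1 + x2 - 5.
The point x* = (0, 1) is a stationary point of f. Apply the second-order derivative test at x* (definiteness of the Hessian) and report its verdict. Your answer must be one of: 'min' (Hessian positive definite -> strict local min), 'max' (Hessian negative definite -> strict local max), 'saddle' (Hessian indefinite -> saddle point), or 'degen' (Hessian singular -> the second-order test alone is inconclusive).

Compute the Hessian H = grad^2 f:
  H = [[-9, -3], [-3, -1]]
Verify stationarity: grad f(x*) = H x* + g = (0, 0).
Eigenvalues of H: -10, 0.
H has a zero eigenvalue (singular; negative semidefinite but not definite), so H is neither positive definite, negative definite, nor indefinite. The second-order test alone is inconclusive -> degen.
(Indeed, f is constant along the null direction of H through x*, so x* is not a strict local extremum.)

degen


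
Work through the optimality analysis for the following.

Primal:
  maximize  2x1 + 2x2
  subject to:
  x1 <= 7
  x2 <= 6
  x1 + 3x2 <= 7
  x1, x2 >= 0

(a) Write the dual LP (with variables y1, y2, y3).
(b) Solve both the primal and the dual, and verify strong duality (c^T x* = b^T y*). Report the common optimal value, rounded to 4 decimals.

The standard primal-dual pair for 'max c^T x s.t. A x <= b, x >= 0' is:
  Dual:  min b^T y  s.t.  A^T y >= c,  y >= 0.

So the dual LP is:
  minimize  7y1 + 6y2 + 7y3
  subject to:
    y1 + y3 >= 2
    y2 + 3y3 >= 2
    y1, y2, y3 >= 0

Solving the primal: x* = (7, 0).
  primal value c^T x* = 14.
Solving the dual: y* = (1.3333, 0, 0.6667).
  dual value b^T y* = 14.
Strong duality: c^T x* = b^T y*. Confirmed.

14


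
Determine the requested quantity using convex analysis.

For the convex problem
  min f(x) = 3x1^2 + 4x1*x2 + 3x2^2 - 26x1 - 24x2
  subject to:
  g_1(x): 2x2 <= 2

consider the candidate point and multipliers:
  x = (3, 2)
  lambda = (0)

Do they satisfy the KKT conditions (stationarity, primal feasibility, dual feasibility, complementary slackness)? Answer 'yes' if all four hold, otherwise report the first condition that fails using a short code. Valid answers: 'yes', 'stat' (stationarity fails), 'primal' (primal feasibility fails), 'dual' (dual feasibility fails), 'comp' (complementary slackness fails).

Gradient of f: grad f(x) = Q x + c = (0, 0)
Constraint values g_i(x) = a_i^T x - b_i:
  g_1((3, 2)) = 2
Stationarity residual: grad f(x) + sum_i lambda_i a_i = (0, 0)
  -> stationarity OK
Primal feasibility (all g_i <= 0): FAILS
Dual feasibility (all lambda_i >= 0): OK
Complementary slackness (lambda_i * g_i(x) = 0 for all i): OK

Verdict: the first failing condition is primal_feasibility -> primal.

primal


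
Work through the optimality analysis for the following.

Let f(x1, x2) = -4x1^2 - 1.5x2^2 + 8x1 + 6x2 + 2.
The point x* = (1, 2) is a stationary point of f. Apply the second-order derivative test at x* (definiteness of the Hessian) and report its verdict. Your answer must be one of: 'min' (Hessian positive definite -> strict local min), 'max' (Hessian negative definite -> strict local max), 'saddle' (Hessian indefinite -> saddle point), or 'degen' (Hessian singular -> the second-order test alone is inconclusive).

Compute the Hessian H = grad^2 f:
  H = [[-8, 0], [0, -3]]
Verify stationarity: grad f(x*) = H x* + g = (0, 0).
Eigenvalues of H: -8, -3.
Both eigenvalues < 0, so H is negative definite -> x* is a strict local max.

max


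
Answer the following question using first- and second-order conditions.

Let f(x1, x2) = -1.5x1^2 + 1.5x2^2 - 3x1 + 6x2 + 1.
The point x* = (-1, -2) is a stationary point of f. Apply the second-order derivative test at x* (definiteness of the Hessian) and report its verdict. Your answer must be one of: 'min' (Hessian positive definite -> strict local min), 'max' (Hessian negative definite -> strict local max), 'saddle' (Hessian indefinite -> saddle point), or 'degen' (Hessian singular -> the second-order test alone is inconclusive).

Compute the Hessian H = grad^2 f:
  H = [[-3, 0], [0, 3]]
Verify stationarity: grad f(x*) = H x* + g = (0, 0).
Eigenvalues of H: -3, 3.
Eigenvalues have mixed signs, so H is indefinite -> x* is a saddle point.

saddle


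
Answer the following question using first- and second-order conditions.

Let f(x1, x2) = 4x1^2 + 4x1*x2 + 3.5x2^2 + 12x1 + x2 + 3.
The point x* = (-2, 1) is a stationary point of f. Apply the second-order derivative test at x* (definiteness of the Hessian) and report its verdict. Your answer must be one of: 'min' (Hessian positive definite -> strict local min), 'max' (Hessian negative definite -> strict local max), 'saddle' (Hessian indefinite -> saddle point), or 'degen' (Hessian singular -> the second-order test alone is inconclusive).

Compute the Hessian H = grad^2 f:
  H = [[8, 4], [4, 7]]
Verify stationarity: grad f(x*) = H x* + g = (0, 0).
Eigenvalues of H: 3.4689, 11.5311.
Both eigenvalues > 0, so H is positive definite -> x* is a strict local min.

min


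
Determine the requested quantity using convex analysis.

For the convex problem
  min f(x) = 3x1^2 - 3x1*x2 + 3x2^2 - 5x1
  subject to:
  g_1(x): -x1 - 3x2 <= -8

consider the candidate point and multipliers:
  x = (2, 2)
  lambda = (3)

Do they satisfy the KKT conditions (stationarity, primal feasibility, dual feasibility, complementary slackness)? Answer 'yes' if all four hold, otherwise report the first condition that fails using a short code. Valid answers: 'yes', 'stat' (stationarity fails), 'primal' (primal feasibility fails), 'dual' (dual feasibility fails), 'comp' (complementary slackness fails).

Gradient of f: grad f(x) = Q x + c = (1, 6)
Constraint values g_i(x) = a_i^T x - b_i:
  g_1((2, 2)) = 0
Stationarity residual: grad f(x) + sum_i lambda_i a_i = (-2, -3)
  -> stationarity FAILS
Primal feasibility (all g_i <= 0): OK
Dual feasibility (all lambda_i >= 0): OK
Complementary slackness (lambda_i * g_i(x) = 0 for all i): OK

Verdict: the first failing condition is stationarity -> stat.

stat


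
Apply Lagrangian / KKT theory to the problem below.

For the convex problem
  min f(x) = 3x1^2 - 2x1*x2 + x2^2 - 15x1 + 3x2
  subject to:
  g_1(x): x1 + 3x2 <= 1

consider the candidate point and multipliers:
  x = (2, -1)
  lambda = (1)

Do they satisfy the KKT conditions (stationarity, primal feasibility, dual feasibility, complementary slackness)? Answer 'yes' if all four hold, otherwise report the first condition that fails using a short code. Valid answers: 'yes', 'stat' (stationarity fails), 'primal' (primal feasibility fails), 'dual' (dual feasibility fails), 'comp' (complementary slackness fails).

Gradient of f: grad f(x) = Q x + c = (-1, -3)
Constraint values g_i(x) = a_i^T x - b_i:
  g_1((2, -1)) = -2
Stationarity residual: grad f(x) + sum_i lambda_i a_i = (0, 0)
  -> stationarity OK
Primal feasibility (all g_i <= 0): OK
Dual feasibility (all lambda_i >= 0): OK
Complementary slackness (lambda_i * g_i(x) = 0 for all i): FAILS

Verdict: the first failing condition is complementary_slackness -> comp.

comp


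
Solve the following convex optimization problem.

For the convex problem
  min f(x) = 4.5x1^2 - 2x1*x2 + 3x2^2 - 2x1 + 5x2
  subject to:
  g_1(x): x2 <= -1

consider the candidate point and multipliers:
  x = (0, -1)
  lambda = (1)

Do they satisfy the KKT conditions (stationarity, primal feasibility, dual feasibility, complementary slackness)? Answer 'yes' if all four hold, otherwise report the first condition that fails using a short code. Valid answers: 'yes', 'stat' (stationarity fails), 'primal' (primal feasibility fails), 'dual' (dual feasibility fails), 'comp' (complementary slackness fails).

Gradient of f: grad f(x) = Q x + c = (0, -1)
Constraint values g_i(x) = a_i^T x - b_i:
  g_1((0, -1)) = 0
Stationarity residual: grad f(x) + sum_i lambda_i a_i = (0, 0)
  -> stationarity OK
Primal feasibility (all g_i <= 0): OK
Dual feasibility (all lambda_i >= 0): OK
Complementary slackness (lambda_i * g_i(x) = 0 for all i): OK

Verdict: yes, KKT holds.

yes


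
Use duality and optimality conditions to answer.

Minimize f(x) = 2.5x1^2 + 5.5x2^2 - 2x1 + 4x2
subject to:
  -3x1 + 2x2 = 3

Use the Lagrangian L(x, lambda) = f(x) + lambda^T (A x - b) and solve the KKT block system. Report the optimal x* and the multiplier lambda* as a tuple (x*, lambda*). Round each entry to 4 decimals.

Form the Lagrangian:
  L(x, lambda) = (1/2) x^T Q x + c^T x + lambda^T (A x - b)
Stationarity (grad_x L = 0): Q x + c + A^T lambda = 0.
Primal feasibility: A x = b.

This gives the KKT block system:
  [ Q   A^T ] [ x     ]   [-c ]
  [ A    0  ] [ lambda ] = [ b ]

Solving the linear system:
  x*      = (-0.9664, 0.0504)
  lambda* = (-2.2773)
  f(x*)   = 4.4832

x* = (-0.9664, 0.0504), lambda* = (-2.2773)


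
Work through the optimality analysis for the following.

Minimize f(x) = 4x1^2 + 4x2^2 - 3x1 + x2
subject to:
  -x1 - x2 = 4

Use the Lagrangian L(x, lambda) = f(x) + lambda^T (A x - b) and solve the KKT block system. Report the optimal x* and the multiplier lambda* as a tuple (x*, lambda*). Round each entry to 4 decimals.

Form the Lagrangian:
  L(x, lambda) = (1/2) x^T Q x + c^T x + lambda^T (A x - b)
Stationarity (grad_x L = 0): Q x + c + A^T lambda = 0.
Primal feasibility: A x = b.

This gives the KKT block system:
  [ Q   A^T ] [ x     ]   [-c ]
  [ A    0  ] [ lambda ] = [ b ]

Solving the linear system:
  x*      = (-1.75, -2.25)
  lambda* = (-17)
  f(x*)   = 35.5

x* = (-1.75, -2.25), lambda* = (-17)


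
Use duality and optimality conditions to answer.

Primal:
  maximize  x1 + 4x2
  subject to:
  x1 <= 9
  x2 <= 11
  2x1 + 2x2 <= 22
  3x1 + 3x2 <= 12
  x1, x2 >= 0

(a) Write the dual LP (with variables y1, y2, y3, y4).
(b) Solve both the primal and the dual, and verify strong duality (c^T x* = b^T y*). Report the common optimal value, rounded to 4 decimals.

The standard primal-dual pair for 'max c^T x s.t. A x <= b, x >= 0' is:
  Dual:  min b^T y  s.t.  A^T y >= c,  y >= 0.

So the dual LP is:
  minimize  9y1 + 11y2 + 22y3 + 12y4
  subject to:
    y1 + 2y3 + 3y4 >= 1
    y2 + 2y3 + 3y4 >= 4
    y1, y2, y3, y4 >= 0

Solving the primal: x* = (0, 4).
  primal value c^T x* = 16.
Solving the dual: y* = (0, 0, 0, 1.3333).
  dual value b^T y* = 16.
Strong duality: c^T x* = b^T y*. Confirmed.

16


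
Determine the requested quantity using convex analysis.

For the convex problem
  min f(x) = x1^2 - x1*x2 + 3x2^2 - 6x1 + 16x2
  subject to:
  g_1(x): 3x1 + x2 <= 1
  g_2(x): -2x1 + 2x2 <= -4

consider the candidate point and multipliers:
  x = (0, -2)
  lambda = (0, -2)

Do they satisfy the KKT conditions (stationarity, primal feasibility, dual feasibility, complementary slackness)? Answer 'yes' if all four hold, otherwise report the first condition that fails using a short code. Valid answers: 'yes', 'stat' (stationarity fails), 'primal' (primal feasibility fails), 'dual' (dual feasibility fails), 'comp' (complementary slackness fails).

Gradient of f: grad f(x) = Q x + c = (-4, 4)
Constraint values g_i(x) = a_i^T x - b_i:
  g_1((0, -2)) = -3
  g_2((0, -2)) = 0
Stationarity residual: grad f(x) + sum_i lambda_i a_i = (0, 0)
  -> stationarity OK
Primal feasibility (all g_i <= 0): OK
Dual feasibility (all lambda_i >= 0): FAILS
Complementary slackness (lambda_i * g_i(x) = 0 for all i): OK

Verdict: the first failing condition is dual_feasibility -> dual.

dual


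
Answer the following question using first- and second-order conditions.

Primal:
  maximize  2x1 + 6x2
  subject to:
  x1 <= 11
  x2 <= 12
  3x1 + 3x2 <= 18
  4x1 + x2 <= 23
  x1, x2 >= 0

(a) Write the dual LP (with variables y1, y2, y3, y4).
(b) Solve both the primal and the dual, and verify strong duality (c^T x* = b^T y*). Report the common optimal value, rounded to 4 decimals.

The standard primal-dual pair for 'max c^T x s.t. A x <= b, x >= 0' is:
  Dual:  min b^T y  s.t.  A^T y >= c,  y >= 0.

So the dual LP is:
  minimize  11y1 + 12y2 + 18y3 + 23y4
  subject to:
    y1 + 3y3 + 4y4 >= 2
    y2 + 3y3 + y4 >= 6
    y1, y2, y3, y4 >= 0

Solving the primal: x* = (0, 6).
  primal value c^T x* = 36.
Solving the dual: y* = (0, 0, 2, 0).
  dual value b^T y* = 36.
Strong duality: c^T x* = b^T y*. Confirmed.

36


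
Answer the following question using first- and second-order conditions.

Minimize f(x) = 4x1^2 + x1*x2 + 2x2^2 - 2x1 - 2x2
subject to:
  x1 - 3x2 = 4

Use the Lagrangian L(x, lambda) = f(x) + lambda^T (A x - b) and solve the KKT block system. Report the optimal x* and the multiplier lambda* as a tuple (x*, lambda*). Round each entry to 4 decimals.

Form the Lagrangian:
  L(x, lambda) = (1/2) x^T Q x + c^T x + lambda^T (A x - b)
Stationarity (grad_x L = 0): Q x + c + A^T lambda = 0.
Primal feasibility: A x = b.

This gives the KKT block system:
  [ Q   A^T ] [ x     ]   [-c ]
  [ A    0  ] [ lambda ] = [ b ]

Solving the linear system:
  x*      = (0.6341, -1.122)
  lambda* = (-1.9512)
  f(x*)   = 4.3902

x* = (0.6341, -1.122), lambda* = (-1.9512)


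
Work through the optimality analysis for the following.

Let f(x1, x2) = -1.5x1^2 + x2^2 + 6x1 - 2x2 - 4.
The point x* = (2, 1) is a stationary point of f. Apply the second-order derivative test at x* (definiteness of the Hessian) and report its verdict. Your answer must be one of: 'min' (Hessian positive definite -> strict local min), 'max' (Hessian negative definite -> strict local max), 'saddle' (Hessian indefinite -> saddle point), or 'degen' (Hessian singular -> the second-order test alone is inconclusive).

Compute the Hessian H = grad^2 f:
  H = [[-3, 0], [0, 2]]
Verify stationarity: grad f(x*) = H x* + g = (0, 0).
Eigenvalues of H: -3, 2.
Eigenvalues have mixed signs, so H is indefinite -> x* is a saddle point.

saddle


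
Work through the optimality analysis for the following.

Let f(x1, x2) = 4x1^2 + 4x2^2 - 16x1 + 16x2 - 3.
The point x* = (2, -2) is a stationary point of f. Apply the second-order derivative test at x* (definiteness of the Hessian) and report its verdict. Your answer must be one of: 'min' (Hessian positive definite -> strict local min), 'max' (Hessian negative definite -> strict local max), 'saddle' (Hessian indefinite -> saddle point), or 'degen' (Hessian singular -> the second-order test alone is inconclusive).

Compute the Hessian H = grad^2 f:
  H = [[8, 0], [0, 8]]
Verify stationarity: grad f(x*) = H x* + g = (0, 0).
Eigenvalues of H: 8, 8.
Both eigenvalues > 0, so H is positive definite -> x* is a strict local min.

min


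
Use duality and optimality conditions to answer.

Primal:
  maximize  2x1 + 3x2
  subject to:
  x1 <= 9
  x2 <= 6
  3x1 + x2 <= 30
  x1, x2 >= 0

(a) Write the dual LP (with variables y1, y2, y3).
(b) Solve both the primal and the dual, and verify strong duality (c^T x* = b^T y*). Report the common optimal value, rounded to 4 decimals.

The standard primal-dual pair for 'max c^T x s.t. A x <= b, x >= 0' is:
  Dual:  min b^T y  s.t.  A^T y >= c,  y >= 0.

So the dual LP is:
  minimize  9y1 + 6y2 + 30y3
  subject to:
    y1 + 3y3 >= 2
    y2 + y3 >= 3
    y1, y2, y3 >= 0

Solving the primal: x* = (8, 6).
  primal value c^T x* = 34.
Solving the dual: y* = (0, 2.3333, 0.6667).
  dual value b^T y* = 34.
Strong duality: c^T x* = b^T y*. Confirmed.

34


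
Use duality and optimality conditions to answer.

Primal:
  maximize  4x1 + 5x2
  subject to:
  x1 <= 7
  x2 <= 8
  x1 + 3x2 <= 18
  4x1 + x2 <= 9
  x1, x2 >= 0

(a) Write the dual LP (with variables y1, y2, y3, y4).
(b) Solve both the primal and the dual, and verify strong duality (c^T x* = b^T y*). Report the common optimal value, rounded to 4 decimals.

The standard primal-dual pair for 'max c^T x s.t. A x <= b, x >= 0' is:
  Dual:  min b^T y  s.t.  A^T y >= c,  y >= 0.

So the dual LP is:
  minimize  7y1 + 8y2 + 18y3 + 9y4
  subject to:
    y1 + y3 + 4y4 >= 4
    y2 + 3y3 + y4 >= 5
    y1, y2, y3, y4 >= 0

Solving the primal: x* = (0.8182, 5.7273).
  primal value c^T x* = 31.9091.
Solving the dual: y* = (0, 0, 1.4545, 0.6364).
  dual value b^T y* = 31.9091.
Strong duality: c^T x* = b^T y*. Confirmed.

31.9091


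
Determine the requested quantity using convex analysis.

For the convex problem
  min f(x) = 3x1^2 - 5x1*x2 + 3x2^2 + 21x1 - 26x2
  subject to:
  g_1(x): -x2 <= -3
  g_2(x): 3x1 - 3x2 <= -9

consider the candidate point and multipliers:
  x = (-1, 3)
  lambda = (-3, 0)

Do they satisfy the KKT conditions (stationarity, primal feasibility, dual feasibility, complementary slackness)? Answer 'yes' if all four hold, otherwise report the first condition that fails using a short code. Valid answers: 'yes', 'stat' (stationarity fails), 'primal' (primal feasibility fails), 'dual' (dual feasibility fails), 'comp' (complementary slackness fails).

Gradient of f: grad f(x) = Q x + c = (0, -3)
Constraint values g_i(x) = a_i^T x - b_i:
  g_1((-1, 3)) = 0
  g_2((-1, 3)) = -3
Stationarity residual: grad f(x) + sum_i lambda_i a_i = (0, 0)
  -> stationarity OK
Primal feasibility (all g_i <= 0): OK
Dual feasibility (all lambda_i >= 0): FAILS
Complementary slackness (lambda_i * g_i(x) = 0 for all i): OK

Verdict: the first failing condition is dual_feasibility -> dual.

dual


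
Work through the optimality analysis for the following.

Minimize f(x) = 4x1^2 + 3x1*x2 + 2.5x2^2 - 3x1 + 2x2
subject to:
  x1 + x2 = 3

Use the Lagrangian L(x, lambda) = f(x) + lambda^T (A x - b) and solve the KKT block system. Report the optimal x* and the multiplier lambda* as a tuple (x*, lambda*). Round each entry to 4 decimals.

Form the Lagrangian:
  L(x, lambda) = (1/2) x^T Q x + c^T x + lambda^T (A x - b)
Stationarity (grad_x L = 0): Q x + c + A^T lambda = 0.
Primal feasibility: A x = b.

This gives the KKT block system:
  [ Q   A^T ] [ x     ]   [-c ]
  [ A    0  ] [ lambda ] = [ b ]

Solving the linear system:
  x*      = (1.5714, 1.4286)
  lambda* = (-13.8571)
  f(x*)   = 19.8571

x* = (1.5714, 1.4286), lambda* = (-13.8571)


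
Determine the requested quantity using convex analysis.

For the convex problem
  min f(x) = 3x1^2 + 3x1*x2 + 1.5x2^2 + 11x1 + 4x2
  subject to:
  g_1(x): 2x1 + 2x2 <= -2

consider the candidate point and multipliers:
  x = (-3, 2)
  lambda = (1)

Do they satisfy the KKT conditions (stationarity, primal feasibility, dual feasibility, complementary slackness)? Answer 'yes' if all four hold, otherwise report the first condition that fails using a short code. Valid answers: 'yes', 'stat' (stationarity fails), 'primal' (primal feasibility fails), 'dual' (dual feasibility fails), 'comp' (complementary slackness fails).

Gradient of f: grad f(x) = Q x + c = (-1, 1)
Constraint values g_i(x) = a_i^T x - b_i:
  g_1((-3, 2)) = 0
Stationarity residual: grad f(x) + sum_i lambda_i a_i = (1, 3)
  -> stationarity FAILS
Primal feasibility (all g_i <= 0): OK
Dual feasibility (all lambda_i >= 0): OK
Complementary slackness (lambda_i * g_i(x) = 0 for all i): OK

Verdict: the first failing condition is stationarity -> stat.

stat


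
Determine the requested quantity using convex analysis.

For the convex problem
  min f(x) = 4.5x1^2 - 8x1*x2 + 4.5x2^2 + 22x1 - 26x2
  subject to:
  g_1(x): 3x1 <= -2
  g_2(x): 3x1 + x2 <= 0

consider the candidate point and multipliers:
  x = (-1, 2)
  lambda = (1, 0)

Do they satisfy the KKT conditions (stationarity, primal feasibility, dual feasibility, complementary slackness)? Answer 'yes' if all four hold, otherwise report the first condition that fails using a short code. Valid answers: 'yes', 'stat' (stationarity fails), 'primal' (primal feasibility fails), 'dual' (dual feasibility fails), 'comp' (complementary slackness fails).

Gradient of f: grad f(x) = Q x + c = (-3, 0)
Constraint values g_i(x) = a_i^T x - b_i:
  g_1((-1, 2)) = -1
  g_2((-1, 2)) = -1
Stationarity residual: grad f(x) + sum_i lambda_i a_i = (0, 0)
  -> stationarity OK
Primal feasibility (all g_i <= 0): OK
Dual feasibility (all lambda_i >= 0): OK
Complementary slackness (lambda_i * g_i(x) = 0 for all i): FAILS

Verdict: the first failing condition is complementary_slackness -> comp.

comp


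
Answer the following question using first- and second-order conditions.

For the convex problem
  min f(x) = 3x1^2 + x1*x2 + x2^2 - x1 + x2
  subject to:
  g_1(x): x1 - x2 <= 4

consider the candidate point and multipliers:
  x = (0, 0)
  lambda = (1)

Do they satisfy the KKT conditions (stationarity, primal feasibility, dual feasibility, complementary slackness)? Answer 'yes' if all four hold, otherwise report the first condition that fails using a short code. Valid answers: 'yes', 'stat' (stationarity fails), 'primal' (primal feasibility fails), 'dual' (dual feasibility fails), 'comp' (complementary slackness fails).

Gradient of f: grad f(x) = Q x + c = (-1, 1)
Constraint values g_i(x) = a_i^T x - b_i:
  g_1((0, 0)) = -4
Stationarity residual: grad f(x) + sum_i lambda_i a_i = (0, 0)
  -> stationarity OK
Primal feasibility (all g_i <= 0): OK
Dual feasibility (all lambda_i >= 0): OK
Complementary slackness (lambda_i * g_i(x) = 0 for all i): FAILS

Verdict: the first failing condition is complementary_slackness -> comp.

comp


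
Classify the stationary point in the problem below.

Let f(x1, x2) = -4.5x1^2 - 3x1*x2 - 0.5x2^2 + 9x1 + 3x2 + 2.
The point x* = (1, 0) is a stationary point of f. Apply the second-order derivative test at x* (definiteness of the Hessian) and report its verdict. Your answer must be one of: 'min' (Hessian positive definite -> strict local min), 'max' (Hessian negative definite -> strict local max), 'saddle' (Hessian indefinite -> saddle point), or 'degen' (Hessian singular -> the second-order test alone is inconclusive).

Compute the Hessian H = grad^2 f:
  H = [[-9, -3], [-3, -1]]
Verify stationarity: grad f(x*) = H x* + g = (0, 0).
Eigenvalues of H: -10, 0.
H has a zero eigenvalue (singular; negative semidefinite but not definite), so H is neither positive definite, negative definite, nor indefinite. The second-order test alone is inconclusive -> degen.
(Indeed, f is constant along the null direction of H through x*, so x* is not a strict local extremum.)

degen


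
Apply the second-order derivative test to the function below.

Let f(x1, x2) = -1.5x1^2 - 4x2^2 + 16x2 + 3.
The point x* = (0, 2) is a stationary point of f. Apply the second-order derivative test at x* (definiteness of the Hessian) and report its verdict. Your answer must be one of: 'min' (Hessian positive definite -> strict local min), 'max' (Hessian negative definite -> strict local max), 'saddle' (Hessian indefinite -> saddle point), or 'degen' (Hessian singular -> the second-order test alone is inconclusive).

Compute the Hessian H = grad^2 f:
  H = [[-3, 0], [0, -8]]
Verify stationarity: grad f(x*) = H x* + g = (0, 0).
Eigenvalues of H: -8, -3.
Both eigenvalues < 0, so H is negative definite -> x* is a strict local max.

max


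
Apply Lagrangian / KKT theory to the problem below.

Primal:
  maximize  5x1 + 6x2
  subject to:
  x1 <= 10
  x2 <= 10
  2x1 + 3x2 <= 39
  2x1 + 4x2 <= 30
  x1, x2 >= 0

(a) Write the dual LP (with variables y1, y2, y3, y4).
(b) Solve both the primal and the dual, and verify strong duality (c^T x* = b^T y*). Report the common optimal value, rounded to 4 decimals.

The standard primal-dual pair for 'max c^T x s.t. A x <= b, x >= 0' is:
  Dual:  min b^T y  s.t.  A^T y >= c,  y >= 0.

So the dual LP is:
  minimize  10y1 + 10y2 + 39y3 + 30y4
  subject to:
    y1 + 2y3 + 2y4 >= 5
    y2 + 3y3 + 4y4 >= 6
    y1, y2, y3, y4 >= 0

Solving the primal: x* = (10, 2.5).
  primal value c^T x* = 65.
Solving the dual: y* = (2, 0, 0, 1.5).
  dual value b^T y* = 65.
Strong duality: c^T x* = b^T y*. Confirmed.

65


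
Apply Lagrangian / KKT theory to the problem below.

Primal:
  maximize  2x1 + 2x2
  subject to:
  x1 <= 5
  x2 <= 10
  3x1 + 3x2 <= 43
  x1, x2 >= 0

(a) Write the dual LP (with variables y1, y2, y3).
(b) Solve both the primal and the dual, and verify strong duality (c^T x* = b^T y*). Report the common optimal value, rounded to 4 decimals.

The standard primal-dual pair for 'max c^T x s.t. A x <= b, x >= 0' is:
  Dual:  min b^T y  s.t.  A^T y >= c,  y >= 0.

So the dual LP is:
  minimize  5y1 + 10y2 + 43y3
  subject to:
    y1 + 3y3 >= 2
    y2 + 3y3 >= 2
    y1, y2, y3 >= 0

Solving the primal: x* = (4.3333, 10).
  primal value c^T x* = 28.6667.
Solving the dual: y* = (0, 0, 0.6667).
  dual value b^T y* = 28.6667.
Strong duality: c^T x* = b^T y*. Confirmed.

28.6667


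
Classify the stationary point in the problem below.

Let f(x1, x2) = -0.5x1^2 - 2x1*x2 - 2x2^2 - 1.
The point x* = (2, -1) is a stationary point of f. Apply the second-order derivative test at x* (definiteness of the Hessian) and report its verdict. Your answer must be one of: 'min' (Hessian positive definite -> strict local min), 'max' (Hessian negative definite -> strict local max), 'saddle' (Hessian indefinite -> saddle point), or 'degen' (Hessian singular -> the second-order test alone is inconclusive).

Compute the Hessian H = grad^2 f:
  H = [[-1, -2], [-2, -4]]
Verify stationarity: grad f(x*) = H x* + g = (0, 0).
Eigenvalues of H: -5, 0.
H has a zero eigenvalue (singular; negative semidefinite but not definite), so H is neither positive definite, negative definite, nor indefinite. The second-order test alone is inconclusive -> degen.
(Indeed, f is constant along the null direction of H through x*, so x* is not a strict local extremum.)

degen


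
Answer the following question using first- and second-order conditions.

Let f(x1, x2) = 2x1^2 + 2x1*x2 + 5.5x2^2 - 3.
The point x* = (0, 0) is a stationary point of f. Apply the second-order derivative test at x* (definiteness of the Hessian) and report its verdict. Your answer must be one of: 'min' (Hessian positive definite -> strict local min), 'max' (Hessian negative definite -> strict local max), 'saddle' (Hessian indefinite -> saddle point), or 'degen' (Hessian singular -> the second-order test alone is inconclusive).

Compute the Hessian H = grad^2 f:
  H = [[4, 2], [2, 11]]
Verify stationarity: grad f(x*) = H x* + g = (0, 0).
Eigenvalues of H: 3.4689, 11.5311.
Both eigenvalues > 0, so H is positive definite -> x* is a strict local min.

min


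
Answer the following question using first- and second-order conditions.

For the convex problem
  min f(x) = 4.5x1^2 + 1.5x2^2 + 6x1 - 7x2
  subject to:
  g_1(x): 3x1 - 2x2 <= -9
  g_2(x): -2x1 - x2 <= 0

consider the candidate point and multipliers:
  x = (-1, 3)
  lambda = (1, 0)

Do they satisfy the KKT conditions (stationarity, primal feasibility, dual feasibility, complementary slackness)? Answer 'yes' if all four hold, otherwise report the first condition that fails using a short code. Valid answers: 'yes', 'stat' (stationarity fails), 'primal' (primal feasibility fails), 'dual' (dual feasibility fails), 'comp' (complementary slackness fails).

Gradient of f: grad f(x) = Q x + c = (-3, 2)
Constraint values g_i(x) = a_i^T x - b_i:
  g_1((-1, 3)) = 0
  g_2((-1, 3)) = -1
Stationarity residual: grad f(x) + sum_i lambda_i a_i = (0, 0)
  -> stationarity OK
Primal feasibility (all g_i <= 0): OK
Dual feasibility (all lambda_i >= 0): OK
Complementary slackness (lambda_i * g_i(x) = 0 for all i): OK

Verdict: yes, KKT holds.

yes


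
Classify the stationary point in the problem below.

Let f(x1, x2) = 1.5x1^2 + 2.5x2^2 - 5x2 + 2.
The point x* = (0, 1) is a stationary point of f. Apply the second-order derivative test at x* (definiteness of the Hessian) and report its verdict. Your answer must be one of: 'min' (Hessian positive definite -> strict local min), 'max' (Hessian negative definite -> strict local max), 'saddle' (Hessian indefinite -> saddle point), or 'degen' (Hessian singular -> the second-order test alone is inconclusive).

Compute the Hessian H = grad^2 f:
  H = [[3, 0], [0, 5]]
Verify stationarity: grad f(x*) = H x* + g = (0, 0).
Eigenvalues of H: 3, 5.
Both eigenvalues > 0, so H is positive definite -> x* is a strict local min.

min


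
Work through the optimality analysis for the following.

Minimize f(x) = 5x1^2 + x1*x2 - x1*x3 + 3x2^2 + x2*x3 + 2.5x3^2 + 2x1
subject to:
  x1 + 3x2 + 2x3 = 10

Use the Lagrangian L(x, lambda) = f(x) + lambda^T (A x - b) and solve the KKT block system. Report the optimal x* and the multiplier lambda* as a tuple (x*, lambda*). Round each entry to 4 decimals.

Form the Lagrangian:
  L(x, lambda) = (1/2) x^T Q x + c^T x + lambda^T (A x - b)
Stationarity (grad_x L = 0): Q x + c + A^T lambda = 0.
Primal feasibility: A x = b.

This gives the KKT block system:
  [ Q   A^T ] [ x     ]   [-c ]
  [ A    0  ] [ lambda ] = [ b ]

Solving the linear system:
  x*      = (0.2403, 2.1837, 1.6042)
  lambda* = (-4.9823)
  f(x*)   = 25.1519

x* = (0.2403, 2.1837, 1.6042), lambda* = (-4.9823)


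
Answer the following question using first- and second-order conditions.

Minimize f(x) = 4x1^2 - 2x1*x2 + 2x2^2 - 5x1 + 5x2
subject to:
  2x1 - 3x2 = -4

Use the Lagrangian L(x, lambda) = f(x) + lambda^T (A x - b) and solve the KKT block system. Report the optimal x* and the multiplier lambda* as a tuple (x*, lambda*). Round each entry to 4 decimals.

Form the Lagrangian:
  L(x, lambda) = (1/2) x^T Q x + c^T x + lambda^T (A x - b)
Stationarity (grad_x L = 0): Q x + c + A^T lambda = 0.
Primal feasibility: A x = b.

This gives the KKT block system:
  [ Q   A^T ] [ x     ]   [-c ]
  [ A    0  ] [ lambda ] = [ b ]

Solving the linear system:
  x*      = (0.1094, 1.4062)
  lambda* = (3.4688)
  f(x*)   = 10.1797

x* = (0.1094, 1.4062), lambda* = (3.4688)


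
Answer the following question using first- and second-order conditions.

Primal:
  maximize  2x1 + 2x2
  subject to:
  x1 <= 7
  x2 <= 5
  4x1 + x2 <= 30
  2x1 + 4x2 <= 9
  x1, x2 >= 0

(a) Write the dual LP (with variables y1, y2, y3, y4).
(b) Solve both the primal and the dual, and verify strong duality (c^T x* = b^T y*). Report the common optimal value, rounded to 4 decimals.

The standard primal-dual pair for 'max c^T x s.t. A x <= b, x >= 0' is:
  Dual:  min b^T y  s.t.  A^T y >= c,  y >= 0.

So the dual LP is:
  minimize  7y1 + 5y2 + 30y3 + 9y4
  subject to:
    y1 + 4y3 + 2y4 >= 2
    y2 + y3 + 4y4 >= 2
    y1, y2, y3, y4 >= 0

Solving the primal: x* = (4.5, 0).
  primal value c^T x* = 9.
Solving the dual: y* = (0, 0, 0, 1).
  dual value b^T y* = 9.
Strong duality: c^T x* = b^T y*. Confirmed.

9


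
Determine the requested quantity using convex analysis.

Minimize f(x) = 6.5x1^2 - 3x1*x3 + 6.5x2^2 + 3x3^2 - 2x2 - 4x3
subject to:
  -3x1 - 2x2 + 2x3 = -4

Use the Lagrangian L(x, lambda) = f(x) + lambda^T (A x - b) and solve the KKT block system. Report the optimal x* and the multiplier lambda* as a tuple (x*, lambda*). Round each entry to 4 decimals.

Form the Lagrangian:
  L(x, lambda) = (1/2) x^T Q x + c^T x + lambda^T (A x - b)
Stationarity (grad_x L = 0): Q x + c + A^T lambda = 0.
Primal feasibility: A x = b.

This gives the KKT block system:
  [ Q   A^T ] [ x     ]   [-c ]
  [ A    0  ] [ lambda ] = [ b ]

Solving the linear system:
  x*      = (0.7892, 0.6981, -0.118)
  lambda* = (3.5379)
  f(x*)   = 6.6138

x* = (0.7892, 0.6981, -0.118), lambda* = (3.5379)


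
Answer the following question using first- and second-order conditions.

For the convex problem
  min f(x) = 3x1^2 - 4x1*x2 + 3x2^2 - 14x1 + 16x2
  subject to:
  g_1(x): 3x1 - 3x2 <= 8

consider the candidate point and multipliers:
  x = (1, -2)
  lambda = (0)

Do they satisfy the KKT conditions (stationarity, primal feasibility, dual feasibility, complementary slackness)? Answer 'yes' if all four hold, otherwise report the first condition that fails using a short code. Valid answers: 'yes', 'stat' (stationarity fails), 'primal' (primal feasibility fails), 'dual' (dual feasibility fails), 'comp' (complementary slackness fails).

Gradient of f: grad f(x) = Q x + c = (0, 0)
Constraint values g_i(x) = a_i^T x - b_i:
  g_1((1, -2)) = 1
Stationarity residual: grad f(x) + sum_i lambda_i a_i = (0, 0)
  -> stationarity OK
Primal feasibility (all g_i <= 0): FAILS
Dual feasibility (all lambda_i >= 0): OK
Complementary slackness (lambda_i * g_i(x) = 0 for all i): OK

Verdict: the first failing condition is primal_feasibility -> primal.

primal


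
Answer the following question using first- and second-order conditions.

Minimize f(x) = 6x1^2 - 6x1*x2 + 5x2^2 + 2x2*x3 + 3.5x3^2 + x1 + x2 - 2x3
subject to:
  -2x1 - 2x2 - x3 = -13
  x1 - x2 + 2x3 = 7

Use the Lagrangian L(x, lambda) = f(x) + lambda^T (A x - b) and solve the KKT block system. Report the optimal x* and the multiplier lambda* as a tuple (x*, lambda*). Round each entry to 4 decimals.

Form the Lagrangian:
  L(x, lambda) = (1/2) x^T Q x + c^T x + lambda^T (A x - b)
Stationarity (grad_x L = 0): Q x + c + A^T lambda = 0.
Primal feasibility: A x = b.

This gives the KKT block system:
  [ Q   A^T ] [ x     ]   [-c ]
  [ A    0  ] [ lambda ] = [ b ]

Solving the linear system:
  x*      = (2.9589, 2.0247, 3.0329)
  lambda* = (8.4795, -7.4)
  f(x*)   = 80.4753

x* = (2.9589, 2.0247, 3.0329), lambda* = (8.4795, -7.4)


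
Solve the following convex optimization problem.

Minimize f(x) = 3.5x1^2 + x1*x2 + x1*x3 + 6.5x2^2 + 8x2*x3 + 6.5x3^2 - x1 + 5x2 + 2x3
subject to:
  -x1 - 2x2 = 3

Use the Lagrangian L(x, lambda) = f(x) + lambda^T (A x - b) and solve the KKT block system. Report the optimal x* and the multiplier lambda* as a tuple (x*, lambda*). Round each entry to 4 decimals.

Form the Lagrangian:
  L(x, lambda) = (1/2) x^T Q x + c^T x + lambda^T (A x - b)
Stationarity (grad_x L = 0): Q x + c + A^T lambda = 0.
Primal feasibility: A x = b.

This gives the KKT block system:
  [ Q   A^T ] [ x     ]   [-c ]
  [ A    0  ] [ lambda ] = [ b ]

Solving the linear system:
  x*      = (-0.2854, -1.3573, 0.7034)
  lambda* = (-3.6517)
  f(x*)   = 2.9303

x* = (-0.2854, -1.3573, 0.7034), lambda* = (-3.6517)


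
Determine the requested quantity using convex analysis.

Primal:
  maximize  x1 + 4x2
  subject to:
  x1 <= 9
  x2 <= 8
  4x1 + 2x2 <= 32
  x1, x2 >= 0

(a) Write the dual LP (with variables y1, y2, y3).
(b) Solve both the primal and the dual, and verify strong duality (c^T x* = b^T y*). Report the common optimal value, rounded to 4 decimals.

The standard primal-dual pair for 'max c^T x s.t. A x <= b, x >= 0' is:
  Dual:  min b^T y  s.t.  A^T y >= c,  y >= 0.

So the dual LP is:
  minimize  9y1 + 8y2 + 32y3
  subject to:
    y1 + 4y3 >= 1
    y2 + 2y3 >= 4
    y1, y2, y3 >= 0

Solving the primal: x* = (4, 8).
  primal value c^T x* = 36.
Solving the dual: y* = (0, 3.5, 0.25).
  dual value b^T y* = 36.
Strong duality: c^T x* = b^T y*. Confirmed.

36


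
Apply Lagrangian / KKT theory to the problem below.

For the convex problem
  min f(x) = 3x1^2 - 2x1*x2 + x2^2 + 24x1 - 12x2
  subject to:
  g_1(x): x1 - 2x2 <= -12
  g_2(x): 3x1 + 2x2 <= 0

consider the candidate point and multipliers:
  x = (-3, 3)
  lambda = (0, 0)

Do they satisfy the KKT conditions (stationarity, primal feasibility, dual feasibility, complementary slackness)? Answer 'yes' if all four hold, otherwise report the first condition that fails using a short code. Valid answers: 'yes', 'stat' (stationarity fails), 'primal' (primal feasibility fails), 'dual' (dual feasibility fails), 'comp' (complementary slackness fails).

Gradient of f: grad f(x) = Q x + c = (0, 0)
Constraint values g_i(x) = a_i^T x - b_i:
  g_1((-3, 3)) = 3
  g_2((-3, 3)) = -3
Stationarity residual: grad f(x) + sum_i lambda_i a_i = (0, 0)
  -> stationarity OK
Primal feasibility (all g_i <= 0): FAILS
Dual feasibility (all lambda_i >= 0): OK
Complementary slackness (lambda_i * g_i(x) = 0 for all i): OK

Verdict: the first failing condition is primal_feasibility -> primal.

primal


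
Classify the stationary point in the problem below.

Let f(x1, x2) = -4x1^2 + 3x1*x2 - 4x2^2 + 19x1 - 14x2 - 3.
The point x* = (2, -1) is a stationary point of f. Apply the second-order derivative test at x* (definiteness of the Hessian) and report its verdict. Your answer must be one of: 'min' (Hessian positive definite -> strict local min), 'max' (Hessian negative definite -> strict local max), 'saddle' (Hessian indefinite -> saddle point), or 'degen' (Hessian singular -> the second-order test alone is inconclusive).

Compute the Hessian H = grad^2 f:
  H = [[-8, 3], [3, -8]]
Verify stationarity: grad f(x*) = H x* + g = (0, 0).
Eigenvalues of H: -11, -5.
Both eigenvalues < 0, so H is negative definite -> x* is a strict local max.

max


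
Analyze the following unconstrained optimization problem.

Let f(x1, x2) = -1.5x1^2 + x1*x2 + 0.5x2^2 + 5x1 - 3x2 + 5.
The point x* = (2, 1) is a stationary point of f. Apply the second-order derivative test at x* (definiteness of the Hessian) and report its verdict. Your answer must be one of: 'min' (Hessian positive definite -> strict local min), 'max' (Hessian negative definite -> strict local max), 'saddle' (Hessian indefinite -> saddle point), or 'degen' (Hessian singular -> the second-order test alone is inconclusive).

Compute the Hessian H = grad^2 f:
  H = [[-3, 1], [1, 1]]
Verify stationarity: grad f(x*) = H x* + g = (0, 0).
Eigenvalues of H: -3.2361, 1.2361.
Eigenvalues have mixed signs, so H is indefinite -> x* is a saddle point.

saddle


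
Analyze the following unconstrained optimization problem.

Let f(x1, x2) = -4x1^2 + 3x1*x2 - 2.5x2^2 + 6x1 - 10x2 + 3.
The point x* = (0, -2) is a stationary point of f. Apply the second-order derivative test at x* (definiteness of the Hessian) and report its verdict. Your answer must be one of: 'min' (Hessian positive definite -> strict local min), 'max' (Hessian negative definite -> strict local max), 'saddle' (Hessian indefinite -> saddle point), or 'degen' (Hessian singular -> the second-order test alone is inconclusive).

Compute the Hessian H = grad^2 f:
  H = [[-8, 3], [3, -5]]
Verify stationarity: grad f(x*) = H x* + g = (0, 0).
Eigenvalues of H: -9.8541, -3.1459.
Both eigenvalues < 0, so H is negative definite -> x* is a strict local max.

max


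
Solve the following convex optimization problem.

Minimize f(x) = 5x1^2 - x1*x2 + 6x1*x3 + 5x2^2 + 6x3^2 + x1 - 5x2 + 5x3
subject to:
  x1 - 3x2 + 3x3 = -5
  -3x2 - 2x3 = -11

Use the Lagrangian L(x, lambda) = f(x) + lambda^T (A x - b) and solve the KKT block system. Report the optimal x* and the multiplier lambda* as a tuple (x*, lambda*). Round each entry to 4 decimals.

Form the Lagrangian:
  L(x, lambda) = (1/2) x^T Q x + c^T x + lambda^T (A x - b)
Stationarity (grad_x L = 0): Q x + c + A^T lambda = 0.
Primal feasibility: A x = b.

This gives the KKT block system:
  [ Q   A^T ] [ x     ]   [-c ]
  [ A    0  ] [ lambda ] = [ b ]

Solving the linear system:
  x*      = (-0.5768, 2.7898, 1.3154)
  lambda* = (-0.3348, 8.1596)
  f(x*)   = 40.0665

x* = (-0.5768, 2.7898, 1.3154), lambda* = (-0.3348, 8.1596)
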